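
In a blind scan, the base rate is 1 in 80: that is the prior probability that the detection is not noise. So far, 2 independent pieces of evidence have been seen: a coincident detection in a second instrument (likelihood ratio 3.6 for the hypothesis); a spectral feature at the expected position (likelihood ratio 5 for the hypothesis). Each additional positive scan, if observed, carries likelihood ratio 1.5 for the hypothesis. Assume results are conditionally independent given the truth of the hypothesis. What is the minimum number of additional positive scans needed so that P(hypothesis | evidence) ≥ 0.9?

Prior odds = 0.0125/0.9875 = 1/79.
Combined Bayes factor of the evidence already in hand = 3.6 × 5 = 18.
Odds after that evidence = (1/79) × 18 = 18/79.
Target odds = 0.9/0.1 = 9.
Need 1.5ⁿ ≥ 9 ÷ (18/79) = 39.5.
1.5⁹ = 19683/512 falls short of 39.5 but 1.5¹⁰ = 59049/1024 reaches it, so n = 10.

10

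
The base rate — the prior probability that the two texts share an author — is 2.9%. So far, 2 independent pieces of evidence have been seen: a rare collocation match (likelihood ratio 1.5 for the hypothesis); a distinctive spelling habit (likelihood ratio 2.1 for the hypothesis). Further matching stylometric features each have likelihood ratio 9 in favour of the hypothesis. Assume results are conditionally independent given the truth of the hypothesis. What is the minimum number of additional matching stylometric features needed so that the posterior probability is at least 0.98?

Prior odds = 0.029/0.971 = 29/971.
Combined Bayes factor of the evidence already in hand = 1.5 × 2.1 = 3.15.
Odds after that evidence = (29/971) × 3.15 = 1827/19420.
Target odds = 0.98/0.02 = 49.
Need 9ⁿ ≥ 49 ÷ (1827/19420) = 135940/261.
9² = 81 falls short of 135940/261 but 9³ = 729 reaches it, so n = 3.

3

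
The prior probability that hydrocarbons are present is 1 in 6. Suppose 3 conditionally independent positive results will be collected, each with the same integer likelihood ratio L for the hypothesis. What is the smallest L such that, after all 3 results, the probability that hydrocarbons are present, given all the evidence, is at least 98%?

Prior odds = (1/6)/(5/6) = 0.2.
Target odds = 0.98/0.02 = 49.
Need L³ ≥ 49 ÷ 0.2 = 245.
6³ = 216 < 245 ≤ 343 = 7³, so L = 7.

7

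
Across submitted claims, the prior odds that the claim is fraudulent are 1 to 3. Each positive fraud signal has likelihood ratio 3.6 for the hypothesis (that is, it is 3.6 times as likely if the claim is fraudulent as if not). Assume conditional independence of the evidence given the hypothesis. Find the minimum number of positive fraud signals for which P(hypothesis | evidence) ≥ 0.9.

3

Prior odds = 1/3.
Likelihood ratio per positive fraud signal = 3.6.
Target posterior odds = 0.9/0.1 = 9.
Require 3.6ⁿ ≥ 9 ÷ (1/3) = 27.
3.6² = 12.96 falls short of 27 but 3.6³ = 46.656 reaches it, so n = 3.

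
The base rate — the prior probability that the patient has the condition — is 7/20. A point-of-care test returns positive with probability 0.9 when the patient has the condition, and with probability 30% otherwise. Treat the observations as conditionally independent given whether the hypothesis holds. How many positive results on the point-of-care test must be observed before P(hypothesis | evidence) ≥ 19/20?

Prior odds: 0.35 ÷ 0.65 = 7/13.
Likelihood ratio of a positive result = 0.9/0.3 = 3.
Target odds: 0.95 ÷ 0.05 = 19.
Need (7/13) × 3ⁿ ≥ 19, i.e. 3ⁿ ≥ 247/7.
3³ = 27 falls short of 247/7 but 3⁴ = 81 reaches it, so n = 4.

4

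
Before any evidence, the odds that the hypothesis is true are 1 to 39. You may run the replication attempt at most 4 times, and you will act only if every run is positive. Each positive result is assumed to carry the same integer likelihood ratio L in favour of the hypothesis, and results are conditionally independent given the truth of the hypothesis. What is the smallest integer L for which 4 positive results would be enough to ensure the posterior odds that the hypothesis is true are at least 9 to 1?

5

Prior odds = 1/39.
Target odds = 9.
Need L⁴ ≥ 9 ÷ (1/39) = 351.
4⁴ = 256 < 351 ≤ 625 = 5⁴, so L = 5.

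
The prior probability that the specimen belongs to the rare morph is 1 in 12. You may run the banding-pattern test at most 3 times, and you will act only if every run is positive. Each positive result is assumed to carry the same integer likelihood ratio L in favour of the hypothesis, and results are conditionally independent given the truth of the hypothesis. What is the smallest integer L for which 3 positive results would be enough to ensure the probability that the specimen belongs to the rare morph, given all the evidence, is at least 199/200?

Prior odds = (1/12)/(11/12) = 1/11.
Target odds = 0.995/0.005 = 199.
Need L³ ≥ 199 ÷ (1/11) = 2189.
12³ = 1728 < 2189 ≤ 2197 = 13³, so L = 13.

13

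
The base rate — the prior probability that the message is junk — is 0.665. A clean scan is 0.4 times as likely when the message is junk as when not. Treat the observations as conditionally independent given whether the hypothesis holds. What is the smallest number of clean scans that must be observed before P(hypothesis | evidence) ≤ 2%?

Prior odds = 0.665/0.335 = 133/67.
Likelihood ratio per clean scan = 0.4.
Target posterior odds = 0.02/0.98 = 1/49.
Require 0.4ⁿ ≤ 1/49 ÷ (133/67) = 67/6517.
0.4⁴ = 0.0256 is still above 67/6517 but 0.4⁵ = 0.01024 is at or below it, so n = 5.

5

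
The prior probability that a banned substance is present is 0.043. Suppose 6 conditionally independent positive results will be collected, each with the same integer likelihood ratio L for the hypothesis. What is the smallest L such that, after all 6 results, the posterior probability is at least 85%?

Prior odds = 0.043/0.957 = 43/957.
Target odds = 0.85/0.15 = 17/3.
Need L⁶ ≥ 17/3 ÷ (43/957) = 5423/43.
2⁶ = 64 < 5423/43 ≤ 729 = 3⁶, so L = 3.

3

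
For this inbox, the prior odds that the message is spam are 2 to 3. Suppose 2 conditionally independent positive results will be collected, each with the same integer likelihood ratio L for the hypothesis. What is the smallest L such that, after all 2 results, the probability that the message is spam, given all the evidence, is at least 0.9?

4

Prior odds = 2/3.
Target odds = 0.9/0.1 = 9.
Need L² ≥ 9 ÷ (2/3) = 13.5.
3² = 9 < 13.5 ≤ 16 = 4², so L = 4.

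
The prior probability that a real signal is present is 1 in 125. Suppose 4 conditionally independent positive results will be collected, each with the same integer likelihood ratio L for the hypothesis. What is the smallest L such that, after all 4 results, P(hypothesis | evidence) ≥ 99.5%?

13

Prior odds = 0.008/0.992 = 1/124.
Target odds = 0.995/0.005 = 199.
Need L⁴ ≥ 199 ÷ (1/124) = 24676.
12⁴ = 20736 < 24676 ≤ 28561 = 13⁴, so L = 13.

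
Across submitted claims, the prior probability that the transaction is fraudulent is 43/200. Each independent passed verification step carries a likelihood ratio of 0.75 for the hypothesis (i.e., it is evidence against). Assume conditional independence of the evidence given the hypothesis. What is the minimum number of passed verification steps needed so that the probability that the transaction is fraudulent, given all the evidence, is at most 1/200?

Prior odds: 0.215 ÷ 0.785 = 43/157.
Likelihood ratio per passed verification step = 0.75.
Target odds: 0.005 ÷ 0.995 = 1/199.
Need (43/157) × 0.75ⁿ ≤ 1/199, i.e. 0.75ⁿ ≤ 157/8557.
0.75¹³ = 1594323/67108864 is still above 157/8557 but 0.75¹⁴ = 4782969/268435456 is at or below it, so n = 14.

14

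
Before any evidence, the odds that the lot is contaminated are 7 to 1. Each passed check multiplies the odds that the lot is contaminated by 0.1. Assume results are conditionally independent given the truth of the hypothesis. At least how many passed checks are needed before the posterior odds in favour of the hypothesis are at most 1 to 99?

Prior odds = 7.
Likelihood ratio per passed check = 0.1.
Target odds = 1/99.
Need 7 × 0.1ⁿ ≤ 1/99, i.e. 0.1ⁿ ≤ 1/693.
0.1² = 0.01 is still above 1/693 but 0.1³ = 0.001 is at or below it, so n = 3.

3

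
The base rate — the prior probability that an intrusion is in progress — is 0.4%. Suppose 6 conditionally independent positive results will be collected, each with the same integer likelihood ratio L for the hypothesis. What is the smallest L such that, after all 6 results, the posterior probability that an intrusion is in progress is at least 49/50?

5

Prior odds = 0.004/0.996 = 1/249.
Target odds = 0.98/0.02 = 49.
Need L⁶ ≥ 49 ÷ (1/249) = 12201.
4⁶ = 4096 < 12201 ≤ 15625 = 5⁶, so L = 5.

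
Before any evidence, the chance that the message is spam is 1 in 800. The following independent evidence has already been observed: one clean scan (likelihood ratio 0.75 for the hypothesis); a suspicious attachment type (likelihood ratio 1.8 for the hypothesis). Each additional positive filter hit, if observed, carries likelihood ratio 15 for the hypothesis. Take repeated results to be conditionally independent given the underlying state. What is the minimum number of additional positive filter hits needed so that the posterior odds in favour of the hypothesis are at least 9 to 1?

4

Prior odds = 0.00125/0.99875 = 1/799.
Combined Bayes factor of the evidence already in hand = 0.75 × 1.8 = 1.35.
Odds after that evidence = (1/799) × 1.35 = 27/15980.
Target odds = 9.
Need 15ⁿ ≥ 9 ÷ (27/15980) = 15980/3.
15³ = 3375 falls short of 15980/3 but 15⁴ = 50625 reaches it, so n = 4.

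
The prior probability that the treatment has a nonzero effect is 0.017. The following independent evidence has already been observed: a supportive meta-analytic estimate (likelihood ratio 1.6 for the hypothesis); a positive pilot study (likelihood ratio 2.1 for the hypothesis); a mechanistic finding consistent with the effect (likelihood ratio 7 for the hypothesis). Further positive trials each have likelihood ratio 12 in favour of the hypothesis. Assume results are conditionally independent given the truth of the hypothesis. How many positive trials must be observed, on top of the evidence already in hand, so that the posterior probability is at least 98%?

Prior odds = 0.017/0.983 = 17/983.
Combined Bayes factor of the evidence already in hand = 1.6 × 2.1 × 7 = 23.52.
Odds after that evidence = (17/983) × 23.52 = 9996/24575.
Target odds = 0.98/0.02 = 49.
Need 12ⁿ ≥ 49 ÷ (9996/24575) = 24575/204.
12¹ = 12 falls short of 24575/204 but 12² = 144 reaches it, so n = 2.

2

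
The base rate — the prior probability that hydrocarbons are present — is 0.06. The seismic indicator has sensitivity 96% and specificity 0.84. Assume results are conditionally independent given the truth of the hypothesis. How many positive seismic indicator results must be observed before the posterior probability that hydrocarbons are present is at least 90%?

3

Prior odds = 0.06/0.94 = 3/47.
False-positive rate = 1 − 0.84 = 0.16; likelihood ratio of a positive = 0.96/0.16 = 6.
Target posterior odds = 0.9/0.1 = 9.
Require 6ⁿ ≥ 9 ÷ (3/47) = 141.
6² = 36 falls short of 141 but 6³ = 216 reaches it, so n = 3.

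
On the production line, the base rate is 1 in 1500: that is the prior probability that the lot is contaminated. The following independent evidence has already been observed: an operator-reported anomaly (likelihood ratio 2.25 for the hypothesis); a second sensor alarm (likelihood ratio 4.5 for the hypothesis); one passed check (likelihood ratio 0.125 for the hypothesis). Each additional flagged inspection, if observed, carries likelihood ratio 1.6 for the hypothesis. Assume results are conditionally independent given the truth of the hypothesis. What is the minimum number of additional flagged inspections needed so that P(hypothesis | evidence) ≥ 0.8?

19

Prior odds = (1/1500)/(1499/1500) = 1/1499.
Combined Bayes factor of the evidence already in hand = 2.25 × 4.5 × 0.125 = 1.265625.
Odds after that evidence = (1/1499) × 1.265625 = 81/95936.
Target odds = 0.8/0.2 = 4.
Need 1.6ⁿ ≥ 4 ÷ (81/95936) = 383744/81.
1.6¹⁸ ≈4722.37 falls short of 383744/81 but 1.6¹⁹ ≈7555.79 reaches it, so n = 19.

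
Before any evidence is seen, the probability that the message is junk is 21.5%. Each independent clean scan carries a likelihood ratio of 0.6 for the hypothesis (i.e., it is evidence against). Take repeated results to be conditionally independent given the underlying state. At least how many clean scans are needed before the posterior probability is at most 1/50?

Prior odds = 0.215/0.785 = 43/157.
Likelihood ratio per clean scan = 0.6.
Target posterior odds = 0.02/0.98 = 1/49.
Need (43/157) × 0.6ⁿ ≤ 1/49, i.e. 0.6ⁿ ≤ 157/2107.
0.6⁵ = 0.07776 is still above 157/2107 but 0.6⁶ = 729/15625 is at or below it, so n = 6.

6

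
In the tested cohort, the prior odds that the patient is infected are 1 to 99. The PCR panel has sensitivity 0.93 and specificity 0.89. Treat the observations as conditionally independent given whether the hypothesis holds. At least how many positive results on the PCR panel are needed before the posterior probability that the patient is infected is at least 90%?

4

Prior odds = 1/99.
False-positive rate = 1 − 0.89 = 0.11; likelihood ratio of a positive = 0.93/0.11 = 93/11.
Target odds: 0.9 ÷ 0.1 = 9.
Require (93/11)ⁿ ≥ 9 ÷ (1/99) = 891.
(93/11)³ = 804357/1331 falls short of 891 but (93/11)⁴ = 74805201/14641 reaches it, so n = 4.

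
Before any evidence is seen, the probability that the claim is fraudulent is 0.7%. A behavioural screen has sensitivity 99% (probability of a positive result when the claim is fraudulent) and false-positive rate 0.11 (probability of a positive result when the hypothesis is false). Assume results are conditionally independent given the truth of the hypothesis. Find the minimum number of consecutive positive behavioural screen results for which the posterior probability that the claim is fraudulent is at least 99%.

5

Prior odds = 0.007/0.993 = 7/993.
Likelihood ratio of a positive result = 0.99/0.11 = 9.
Target odds: 0.99 ÷ 0.01 = 99.
Require 9ⁿ ≥ 99 ÷ (7/993) = 98307/7.
9⁴ = 6561 falls short of 98307/7 but 9⁵ = 59049 reaches it, so n = 5.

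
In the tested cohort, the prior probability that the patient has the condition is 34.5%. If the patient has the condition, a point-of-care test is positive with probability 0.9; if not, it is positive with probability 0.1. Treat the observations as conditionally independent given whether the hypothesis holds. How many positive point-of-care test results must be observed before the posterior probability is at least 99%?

3

Prior odds: 0.345 ÷ 0.655 = 69/131.
Likelihood ratio of a positive = 0.9/0.1 = 9.
Target posterior odds = 0.99/0.01 = 99.
Need (69/131) × 9ⁿ ≥ 99, i.e. 9ⁿ ≥ 4323/23.
9² = 81 falls short of 4323/23 but 9³ = 729 reaches it, so n = 3.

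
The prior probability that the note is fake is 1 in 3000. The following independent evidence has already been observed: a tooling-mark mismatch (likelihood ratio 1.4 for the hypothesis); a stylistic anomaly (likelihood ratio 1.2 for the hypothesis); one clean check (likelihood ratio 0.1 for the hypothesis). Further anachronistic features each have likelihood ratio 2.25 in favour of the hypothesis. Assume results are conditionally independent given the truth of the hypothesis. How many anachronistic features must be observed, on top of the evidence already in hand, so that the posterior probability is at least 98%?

Prior odds = (1/3000)/(2999/3000) = 1/2999.
Combined Bayes factor of the evidence already in hand = 1.4 × 1.2 × 0.1 = 0.168.
Odds after that evidence = (1/2999) × 0.168 = 21/374875.
Target odds = 0.98/0.02 = 49.
Need 2.25ⁿ ≥ 49 ÷ (21/374875) = 2624125/3.
2.25¹⁶ ≈431440 falls short of 2624125/3 but 2.25¹⁷ ≈970740 reaches it, so n = 17.

17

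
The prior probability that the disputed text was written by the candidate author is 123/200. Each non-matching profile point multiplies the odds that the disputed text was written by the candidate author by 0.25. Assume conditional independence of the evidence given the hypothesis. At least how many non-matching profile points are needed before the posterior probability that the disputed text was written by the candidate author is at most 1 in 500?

5

Prior odds: 0.615 ÷ 0.385 = 123/77.
Likelihood ratio per non-matching profile point = 0.25.
Target odds: 0.002 ÷ 0.998 = 1/499.
Need (123/77) × 0.25ⁿ ≤ 1/499, i.e. 0.25ⁿ ≤ 77/61377.
0.25⁴ = 0.00390625 is still above 77/61377 but 0.25⁵ = 1/1024 is at or below it, so n = 5.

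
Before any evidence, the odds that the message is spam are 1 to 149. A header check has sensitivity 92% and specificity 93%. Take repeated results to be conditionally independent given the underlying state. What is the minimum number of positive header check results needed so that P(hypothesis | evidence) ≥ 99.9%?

Prior odds = 1/149.
False-positive rate = 1 − 0.93 = 0.07; likelihood ratio of a positive = 0.92/0.07 = 92/7.
Target odds: 0.999 ÷ 0.001 = 999.
Require (92/7)ⁿ ≥ 999 ÷ (1/149) = 148851.
(92/7)⁴ = 71639296/2401 falls short of 148851 but (92/7)⁵ ≈392147 reaches it, so n = 5.

5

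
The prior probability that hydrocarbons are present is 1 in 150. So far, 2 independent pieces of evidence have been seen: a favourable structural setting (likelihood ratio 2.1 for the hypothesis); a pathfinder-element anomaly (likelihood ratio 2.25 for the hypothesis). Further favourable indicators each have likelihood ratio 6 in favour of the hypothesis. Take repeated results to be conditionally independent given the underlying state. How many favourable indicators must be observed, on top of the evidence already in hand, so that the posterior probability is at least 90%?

Prior odds = (1/150)/(149/150) = 1/149.
Combined Bayes factor of the evidence already in hand = 2.1 × 2.25 = 4.725.
Odds after that evidence = (1/149) × 4.725 = 189/5960.
Target odds = 0.9/0.1 = 9.
Need 6ⁿ ≥ 9 ÷ (189/5960) = 5960/21.
6³ = 216 falls short of 5960/21 but 6⁴ = 1296 reaches it, so n = 4.

4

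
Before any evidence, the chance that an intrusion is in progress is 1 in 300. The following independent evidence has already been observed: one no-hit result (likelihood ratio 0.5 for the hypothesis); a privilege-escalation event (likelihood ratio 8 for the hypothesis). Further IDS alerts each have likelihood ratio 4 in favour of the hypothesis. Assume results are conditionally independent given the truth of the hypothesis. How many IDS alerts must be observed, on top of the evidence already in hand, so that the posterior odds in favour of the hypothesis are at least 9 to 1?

5

Prior odds = (1/300)/(299/300) = 1/299.
Combined Bayes factor of the evidence already in hand = 0.5 × 8 = 4.
Odds after that evidence = (1/299) × 4 = 4/299.
Target odds = 9.
Need 4ⁿ ≥ 9 ÷ (4/299) = 672.75.
4⁴ = 256 falls short of 672.75 but 4⁵ = 1024 reaches it, so n = 5.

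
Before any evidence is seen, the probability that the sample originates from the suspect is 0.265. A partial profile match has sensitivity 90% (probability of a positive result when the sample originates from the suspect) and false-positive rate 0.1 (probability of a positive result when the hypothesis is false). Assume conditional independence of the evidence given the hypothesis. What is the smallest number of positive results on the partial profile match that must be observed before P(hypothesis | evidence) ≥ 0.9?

Prior odds: 0.265 ÷ 0.735 = 53/147.
Likelihood ratio of a positive result = 0.9/0.1 = 9.
Target odds: 0.9 ÷ 0.1 = 9.
Require 9ⁿ ≥ 9 ÷ (53/147) = 1323/53.
9¹ = 9 falls short of 1323/53 but 9² = 81 reaches it, so n = 2.

2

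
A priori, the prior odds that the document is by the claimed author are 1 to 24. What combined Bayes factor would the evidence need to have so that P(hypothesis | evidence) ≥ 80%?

Prior odds = 1/24.
Target odds = 0.8/0.2 = 4.
Required Bayes factor = 4 ÷ (1/24) = 96.

96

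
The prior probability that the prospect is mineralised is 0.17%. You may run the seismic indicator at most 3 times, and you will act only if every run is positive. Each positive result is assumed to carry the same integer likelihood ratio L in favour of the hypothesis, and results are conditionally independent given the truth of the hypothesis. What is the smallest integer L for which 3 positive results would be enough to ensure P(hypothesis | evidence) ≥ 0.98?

31

Prior odds = 0.0017/0.9983 = 17/9983.
Target odds = 0.98/0.02 = 49.
Need L³ ≥ 49 ÷ (17/9983) = 489167/17.
30³ = 27000 < 489167/17 ≤ 29791 = 31³, so L = 31.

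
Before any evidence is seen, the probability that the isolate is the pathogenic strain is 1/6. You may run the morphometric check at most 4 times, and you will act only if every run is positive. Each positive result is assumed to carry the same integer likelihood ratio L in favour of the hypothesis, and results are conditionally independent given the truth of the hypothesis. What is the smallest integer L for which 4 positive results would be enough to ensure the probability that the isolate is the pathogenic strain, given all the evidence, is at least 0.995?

Prior odds = (1/6)/(5/6) = 0.2.
Target odds = 0.995/0.005 = 199.
Need L⁴ ≥ 199 ÷ 0.2 = 995.
5⁴ = 625 < 995 ≤ 1296 = 6⁴, so L = 6.

6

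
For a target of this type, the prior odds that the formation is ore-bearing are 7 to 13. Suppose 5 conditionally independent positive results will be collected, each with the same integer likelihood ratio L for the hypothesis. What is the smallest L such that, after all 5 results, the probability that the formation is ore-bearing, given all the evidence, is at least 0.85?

Prior odds = 7/13.
Target odds = 0.85/0.15 = 17/3.
Need L⁵ ≥ 17/3 ÷ (7/13) = 221/21.
1⁵ = 1 < 221/21 ≤ 32 = 2⁵, so L = 2.

2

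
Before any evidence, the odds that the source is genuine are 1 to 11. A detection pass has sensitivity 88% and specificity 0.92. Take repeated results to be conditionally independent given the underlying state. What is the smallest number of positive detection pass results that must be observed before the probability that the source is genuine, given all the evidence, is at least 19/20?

3

Prior odds = 1/11.
False-positive rate = 1 − 0.92 = 0.08; likelihood ratio of a positive = 0.88/0.08 = 11.
Target posterior odds = 0.95/0.05 = 19.
Require 11ⁿ ≥ 19 ÷ (1/11) = 209.
11² = 121 falls short of 209 but 11³ = 1331 reaches it, so n = 3.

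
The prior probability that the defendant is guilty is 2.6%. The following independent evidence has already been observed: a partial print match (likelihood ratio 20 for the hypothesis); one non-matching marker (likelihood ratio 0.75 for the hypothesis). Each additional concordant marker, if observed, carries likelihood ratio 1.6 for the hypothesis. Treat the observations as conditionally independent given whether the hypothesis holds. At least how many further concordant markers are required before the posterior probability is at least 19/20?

Prior odds = 0.026/0.974 = 13/487.
Combined Bayes factor of the evidence already in hand = 20 × 0.75 = 15.
Odds after that evidence = (13/487) × 15 = 195/487.
Target odds = 0.95/0.05 = 19.
Need 1.6ⁿ ≥ 19 ÷ (195/487) = 9253/195.
1.6⁸ = 16777216/390625 falls short of 9253/195 but 1.6⁹ = 134217728/1953125 reaches it, so n = 9.

9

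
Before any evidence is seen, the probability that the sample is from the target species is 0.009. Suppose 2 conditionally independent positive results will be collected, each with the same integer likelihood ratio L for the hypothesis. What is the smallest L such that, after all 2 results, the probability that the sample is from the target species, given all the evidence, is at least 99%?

105

Prior odds = 0.009/0.991 = 9/991.
Target odds = 0.99/0.01 = 99.
Need L² ≥ 99 ÷ (9/991) = 10901.
104² = 10816 < 10901 ≤ 11025 = 105², so L = 105.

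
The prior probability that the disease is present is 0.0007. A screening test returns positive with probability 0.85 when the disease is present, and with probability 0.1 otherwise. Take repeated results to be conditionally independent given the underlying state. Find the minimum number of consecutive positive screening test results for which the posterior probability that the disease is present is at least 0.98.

Prior odds: 0.0007 ÷ 0.9993 = 7/9993.
Likelihood ratio of a positive result = 0.85/0.1 = 8.5.
Target odds: 0.98 ÷ 0.02 = 49.
Need (7/9993) × 8.5ⁿ ≥ 49, i.e. 8.5ⁿ ≥ 69951.
8.5⁵ = 44370.53125 falls short of 69951 but 8.5⁶ = 24137569/64 reaches it, so n = 6.

6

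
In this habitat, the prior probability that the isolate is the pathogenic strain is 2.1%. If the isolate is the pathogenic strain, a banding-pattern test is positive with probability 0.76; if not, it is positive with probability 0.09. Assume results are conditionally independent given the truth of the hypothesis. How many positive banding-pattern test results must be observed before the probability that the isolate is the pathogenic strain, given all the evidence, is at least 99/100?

4

Prior odds = 0.021/0.979 = 21/979.
Likelihood ratio of a positive = 0.76/0.09 = 76/9.
Target odds: 0.99 ÷ 0.01 = 99.
Require (76/9)ⁿ ≥ 99 ÷ (21/979) = 32307/7.
(76/9)³ = 438976/729 falls short of 32307/7 but (76/9)⁴ = 33362176/6561 reaches it, so n = 4.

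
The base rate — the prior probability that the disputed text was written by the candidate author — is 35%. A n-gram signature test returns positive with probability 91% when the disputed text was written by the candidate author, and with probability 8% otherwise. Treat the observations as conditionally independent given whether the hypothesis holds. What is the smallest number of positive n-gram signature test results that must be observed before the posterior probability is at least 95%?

2

Prior odds = 0.35/0.65 = 7/13.
Likelihood ratio of a positive result = 0.91/0.08 = 11.375.
Target odds: 0.95 ÷ 0.05 = 19.
Need (7/13) × 11.375ⁿ ≥ 19, i.e. 11.375ⁿ ≥ 247/7.
11.375¹ = 11.375 falls short of 247/7 but 11.375² = 129.390625 reaches it, so n = 2.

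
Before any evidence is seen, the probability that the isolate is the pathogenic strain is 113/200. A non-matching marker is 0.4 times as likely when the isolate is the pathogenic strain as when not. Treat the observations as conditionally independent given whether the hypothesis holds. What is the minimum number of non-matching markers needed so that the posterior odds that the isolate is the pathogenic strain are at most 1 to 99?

Prior odds: 0.565 ÷ 0.435 = 113/87.
Likelihood ratio per non-matching marker = 0.4.
Target odds = 1/99.
Require 0.4ⁿ ≤ 1/99 ÷ (113/87) = 29/3729.
0.4⁵ = 0.01024 is still above 29/3729 but 0.4⁶ = 64/15625 is at or below it, so n = 6.

6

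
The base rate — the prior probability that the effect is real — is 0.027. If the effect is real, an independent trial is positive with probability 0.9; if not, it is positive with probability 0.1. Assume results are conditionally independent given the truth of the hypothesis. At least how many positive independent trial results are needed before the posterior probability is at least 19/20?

3

Prior odds = 0.027/0.973 = 27/973.
Likelihood ratio of a positive = 0.9/0.1 = 9.
Target posterior odds = 0.95/0.05 = 19.
Need (27/973) × 9ⁿ ≥ 19, i.e. 9ⁿ ≥ 18487/27.
9² = 81 falls short of 18487/27 but 9³ = 729 reaches it, so n = 3.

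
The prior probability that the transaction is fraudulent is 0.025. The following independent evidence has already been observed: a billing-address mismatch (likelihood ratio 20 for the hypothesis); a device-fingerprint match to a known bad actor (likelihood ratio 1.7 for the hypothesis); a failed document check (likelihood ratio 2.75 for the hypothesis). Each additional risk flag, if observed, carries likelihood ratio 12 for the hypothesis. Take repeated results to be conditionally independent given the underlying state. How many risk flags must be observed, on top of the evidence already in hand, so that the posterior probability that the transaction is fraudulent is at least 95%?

1

Prior odds = 0.025/0.975 = 1/39.
Combined Bayes factor of the evidence already in hand = 20 × 1.7 × 2.75 = 93.5.
Odds after that evidence = (1/39) × 93.5 = 187/78.
Target odds = 0.95/0.05 = 19.
Need 12ⁿ ≥ 19 ÷ (187/78) = 1482/187.
12¹ = 12, which meets the required 1482/187; so n = 1.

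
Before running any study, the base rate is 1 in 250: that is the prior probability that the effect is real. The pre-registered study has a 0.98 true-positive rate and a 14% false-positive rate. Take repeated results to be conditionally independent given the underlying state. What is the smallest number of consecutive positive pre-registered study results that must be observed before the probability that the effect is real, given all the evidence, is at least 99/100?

Prior odds = 0.004/0.996 = 1/249.
Likelihood ratio of a positive result = 0.98/0.14 = 7.
Target posterior odds = 0.99/0.01 = 99.
Need (1/249) × 7ⁿ ≥ 99, i.e. 7ⁿ ≥ 24651.
7⁵ = 16807 falls short of 24651 but 7⁶ = 117649 reaches it, so n = 6.

6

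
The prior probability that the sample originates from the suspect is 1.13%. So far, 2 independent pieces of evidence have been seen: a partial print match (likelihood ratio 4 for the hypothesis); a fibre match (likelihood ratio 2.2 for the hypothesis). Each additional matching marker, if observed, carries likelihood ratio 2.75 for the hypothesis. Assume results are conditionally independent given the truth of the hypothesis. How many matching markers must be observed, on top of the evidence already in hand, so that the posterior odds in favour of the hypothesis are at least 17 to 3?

4

Prior odds = 0.0113/0.9887 = 113/9887.
Combined Bayes factor of the evidence already in hand = 4 × 2.2 = 8.8.
Odds after that evidence = (113/9887) × 8.8 = 4972/49435.
Target odds = 17/3.
Need 2.75ⁿ ≥ 17/3 ÷ (4972/49435) = 840395/14916.
2.75³ = 20.796875 falls short of 840395/14916 but 2.75⁴ = 57.19140625 reaches it, so n = 4.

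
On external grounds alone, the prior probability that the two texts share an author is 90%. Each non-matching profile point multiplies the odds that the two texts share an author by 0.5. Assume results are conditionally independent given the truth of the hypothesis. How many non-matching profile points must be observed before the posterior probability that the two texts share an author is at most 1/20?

8

Prior odds: 0.9 ÷ 0.1 = 9.
Likelihood ratio per non-matching profile point = 0.5.
Target odds: 0.05 ÷ 0.95 = 1/19.
Require 0.5ⁿ ≤ 1/19 ÷ 9 = 1/171.
0.5⁷ = 0.0078125 is still above 1/171 but 0.5⁸ = 0.00390625 is at or below it, so n = 8.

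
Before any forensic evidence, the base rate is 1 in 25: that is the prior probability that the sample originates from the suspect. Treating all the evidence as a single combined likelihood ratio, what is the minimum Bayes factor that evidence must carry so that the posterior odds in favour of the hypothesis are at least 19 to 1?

456

Prior odds = 0.04/0.96 = 1/24.
Target odds = 19.
Required Bayes factor = 19 ÷ (1/24) = 456.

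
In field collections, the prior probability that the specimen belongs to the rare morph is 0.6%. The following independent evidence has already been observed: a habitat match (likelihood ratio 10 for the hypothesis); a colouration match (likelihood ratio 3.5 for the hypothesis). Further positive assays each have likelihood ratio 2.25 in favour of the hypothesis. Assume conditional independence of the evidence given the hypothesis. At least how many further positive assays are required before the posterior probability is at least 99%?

Prior odds = 0.006/0.994 = 3/497.
Combined Bayes factor of the evidence already in hand = 10 × 3.5 = 35.
Odds after that evidence = (3/497) × 35 = 15/71.
Target odds = 0.99/0.01 = 99.
Need 2.25ⁿ ≥ 99 ÷ (15/71) = 468.6.
2.25⁷ = 4782969/16384 falls short of 468.6 but 2.25⁸ = 43046721/65536 reaches it, so n = 8.

8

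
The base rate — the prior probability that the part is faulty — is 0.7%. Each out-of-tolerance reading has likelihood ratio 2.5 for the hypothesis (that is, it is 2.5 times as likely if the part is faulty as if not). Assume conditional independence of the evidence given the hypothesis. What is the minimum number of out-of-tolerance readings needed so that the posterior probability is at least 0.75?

7

Prior odds = 0.007/0.993 = 7/993.
Likelihood ratio per out-of-tolerance reading = 2.5.
Target odds: 0.75 ÷ 0.25 = 3.
Need (7/993) × 2.5ⁿ ≥ 3, i.e. 2.5ⁿ ≥ 2979/7.
2.5⁶ = 244.140625 falls short of 2979/7 but 2.5⁷ = 610.3515625 reaches it, so n = 7.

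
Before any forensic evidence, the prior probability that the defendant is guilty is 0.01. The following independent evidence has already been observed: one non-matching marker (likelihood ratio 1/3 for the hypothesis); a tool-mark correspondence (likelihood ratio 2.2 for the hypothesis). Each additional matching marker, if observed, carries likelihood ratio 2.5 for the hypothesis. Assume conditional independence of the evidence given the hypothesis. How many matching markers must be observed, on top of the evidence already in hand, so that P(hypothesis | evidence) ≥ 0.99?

11

Prior odds = 0.01/0.99 = 1/99.
Combined Bayes factor of the evidence already in hand = (1/3) × 2.2 = 11/15.
Odds after that evidence = (1/99) × 11/15 = 1/135.
Target odds = 0.99/0.01 = 99.
Need 2.5ⁿ ≥ 99 ÷ (1/135) = 13365.
2.5¹⁰ = 9765625/1024 falls short of 13365 but 2.5¹¹ = 48828125/2048 reaches it, so n = 11.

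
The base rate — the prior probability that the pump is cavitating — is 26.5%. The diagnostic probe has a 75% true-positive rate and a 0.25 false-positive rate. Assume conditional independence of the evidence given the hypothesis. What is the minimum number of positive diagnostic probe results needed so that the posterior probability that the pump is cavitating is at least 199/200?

6

Prior odds: 0.265 ÷ 0.735 = 53/147.
Likelihood ratio of a positive result = 0.75/0.25 = 3.
Target odds: 0.995 ÷ 0.005 = 199.
Require 3ⁿ ≥ 199 ÷ (53/147) = 29253/53.
3⁵ = 243 falls short of 29253/53 but 3⁶ = 729 reaches it, so n = 6.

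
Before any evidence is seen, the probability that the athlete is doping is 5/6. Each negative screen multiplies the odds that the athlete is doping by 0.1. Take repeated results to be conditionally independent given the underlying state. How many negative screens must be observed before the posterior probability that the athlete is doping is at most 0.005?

3

Prior odds: (5/6) ÷ (1/6) = 5.
Likelihood ratio per negative screen = 0.1.
Target posterior odds = 0.005/0.995 = 1/199.
Need 5 × 0.1ⁿ ≤ 1/199, i.e. 0.1ⁿ ≤ 1/995.
0.1² = 0.01 is still above 1/995 but 0.1³ = 0.001 is at or below it, so n = 3.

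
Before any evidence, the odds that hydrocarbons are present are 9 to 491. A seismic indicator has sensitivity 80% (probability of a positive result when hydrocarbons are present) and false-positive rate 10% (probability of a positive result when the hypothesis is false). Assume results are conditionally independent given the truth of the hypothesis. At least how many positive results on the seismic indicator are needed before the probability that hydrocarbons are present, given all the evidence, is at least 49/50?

4

Prior odds = 9/491.
Likelihood ratio of a positive result = 0.8/0.1 = 8.
Target posterior odds = 0.98/0.02 = 49.
Need (9/491) × 8ⁿ ≥ 49, i.e. 8ⁿ ≥ 24059/9.
8³ = 512 falls short of 24059/9 but 8⁴ = 4096 reaches it, so n = 4.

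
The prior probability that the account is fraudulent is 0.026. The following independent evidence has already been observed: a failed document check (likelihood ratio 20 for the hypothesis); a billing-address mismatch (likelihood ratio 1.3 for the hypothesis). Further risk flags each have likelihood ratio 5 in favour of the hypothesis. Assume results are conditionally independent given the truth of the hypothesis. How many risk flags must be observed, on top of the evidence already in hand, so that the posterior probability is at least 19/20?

Prior odds = 0.026/0.974 = 13/487.
Combined Bayes factor of the evidence already in hand = 20 × 1.3 = 26.
Odds after that evidence = (13/487) × 26 = 338/487.
Target odds = 0.95/0.05 = 19.
Need 5ⁿ ≥ 19 ÷ (338/487) = 9253/338.
5² = 25 falls short of 9253/338 but 5³ = 125 reaches it, so n = 3.

3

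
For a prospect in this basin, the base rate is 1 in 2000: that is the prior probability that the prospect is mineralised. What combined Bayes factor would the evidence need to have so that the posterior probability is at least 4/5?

7996

Prior odds = 0.0005/0.9995 = 1/1999.
Target odds = 0.8/0.2 = 4.
Required Bayes factor = 4 ÷ (1/1999) = 7996.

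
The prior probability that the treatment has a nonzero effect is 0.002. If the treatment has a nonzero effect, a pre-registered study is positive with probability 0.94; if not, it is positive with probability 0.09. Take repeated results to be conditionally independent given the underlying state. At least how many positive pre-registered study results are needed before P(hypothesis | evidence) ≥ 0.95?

Prior odds: 0.002 ÷ 0.998 = 1/499.
Likelihood ratio of a positive = 0.94/0.09 = 94/9.
Target odds: 0.95 ÷ 0.05 = 19.
Require (94/9)ⁿ ≥ 19 ÷ (1/499) = 9481.
(94/9)³ = 830584/729 falls short of 9481 but (94/9)⁴ = 78074896/6561 reaches it, so n = 4.

4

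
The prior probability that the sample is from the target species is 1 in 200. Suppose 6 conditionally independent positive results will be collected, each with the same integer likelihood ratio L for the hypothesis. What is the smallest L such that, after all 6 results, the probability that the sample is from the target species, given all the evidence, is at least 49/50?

Prior odds = 0.005/0.995 = 1/199.
Target odds = 0.98/0.02 = 49.
Need L⁶ ≥ 49 ÷ (1/199) = 9751.
4⁶ = 4096 < 9751 ≤ 15625 = 5⁶, so L = 5.

5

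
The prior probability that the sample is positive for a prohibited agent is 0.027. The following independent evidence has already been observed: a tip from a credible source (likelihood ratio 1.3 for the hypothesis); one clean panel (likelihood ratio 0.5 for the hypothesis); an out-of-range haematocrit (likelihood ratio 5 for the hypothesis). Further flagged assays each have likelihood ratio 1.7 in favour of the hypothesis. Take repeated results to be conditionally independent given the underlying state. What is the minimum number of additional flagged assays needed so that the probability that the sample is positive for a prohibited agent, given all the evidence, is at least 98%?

Prior odds = 0.027/0.973 = 27/973.
Combined Bayes factor of the evidence already in hand = 1.3 × 0.5 × 5 = 3.25.
Odds after that evidence = (27/973) × 3.25 = 351/3892.
Target odds = 0.98/0.02 = 49.
Need 1.7ⁿ ≥ 49 ÷ (351/3892) = 190708/351.
1.7¹¹ ≈342.719 falls short of 190708/351 but 1.7¹² ≈582.622 reaches it, so n = 12.

12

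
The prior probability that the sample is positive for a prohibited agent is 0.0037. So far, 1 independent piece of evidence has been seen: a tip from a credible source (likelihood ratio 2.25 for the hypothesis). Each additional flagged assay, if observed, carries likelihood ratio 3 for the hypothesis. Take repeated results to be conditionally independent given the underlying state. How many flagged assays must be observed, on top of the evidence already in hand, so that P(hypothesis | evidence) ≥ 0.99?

9

Prior odds = 0.0037/0.9963 = 37/9963.
Bayes factor of the evidence already in hand = 2.25.
Odds after that evidence = (37/9963) × 2.25 = 37/4428.
Target odds = 0.99/0.01 = 99.
Need 3ⁿ ≥ 99 ÷ (37/4428) = 438372/37.
3⁸ = 6561 falls short of 438372/37 but 3⁹ = 19683 reaches it, so n = 9.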